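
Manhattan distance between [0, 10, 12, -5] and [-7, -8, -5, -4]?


d = sum of absolute differences: |0--7|=7 + |10--8|=18 + |12--5|=17 + |-5--4|=1 = 43.

43


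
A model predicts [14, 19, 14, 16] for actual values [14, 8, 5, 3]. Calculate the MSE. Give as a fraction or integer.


MSE = (1/4) * ((14-14)^2=0 + (8-19)^2=121 + (5-14)^2=81 + (3-16)^2=169). Sum = 371. MSE = 371/4.

371/4


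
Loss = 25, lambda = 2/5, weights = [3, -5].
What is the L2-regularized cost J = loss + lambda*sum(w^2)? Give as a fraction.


L2 sq norm = sum(w^2) = 34. J = 25 + 2/5 * 34 = 193/5.

193/5


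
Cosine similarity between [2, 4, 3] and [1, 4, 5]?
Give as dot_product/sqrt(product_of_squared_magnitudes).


dot = 33. |a|^2 = 29, |b|^2 = 42. cos = 33/sqrt(1218).

33/sqrt(1218)


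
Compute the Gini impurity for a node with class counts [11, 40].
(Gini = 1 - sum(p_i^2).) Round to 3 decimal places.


Total = 51. Proportions: 11/51, 40/51. sum(p_i^2) = 0.6617. Gini = 1 - 0.6617 = 0.3383, which rounds to 0.338.

0.338


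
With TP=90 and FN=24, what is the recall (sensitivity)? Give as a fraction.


Recall = TP / (TP + FN) = 90 / 114 = 15/19.

15/19


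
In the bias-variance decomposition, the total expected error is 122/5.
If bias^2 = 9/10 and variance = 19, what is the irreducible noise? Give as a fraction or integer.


Total error = bias^2 + variance + irreducible noise. So irreducible noise = 122/5 - 9/10 - 19 = 9/2.

9/2


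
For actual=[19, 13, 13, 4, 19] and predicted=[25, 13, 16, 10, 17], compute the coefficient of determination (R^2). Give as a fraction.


Mean(y) = 68/5. SS_res = 85. SS_tot = 756/5. R^2 = 1 - 85/(756/5) = 331/756.

331/756


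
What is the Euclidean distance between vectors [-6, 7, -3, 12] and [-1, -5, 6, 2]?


d = sqrt(sum of squared differences). (-6--1)^2=25, (7--5)^2=144, (-3-6)^2=81, (12-2)^2=100. Sum = 350.

sqrt(350)


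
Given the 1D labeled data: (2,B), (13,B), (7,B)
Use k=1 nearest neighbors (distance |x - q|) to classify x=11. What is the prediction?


Distances: |2-11|=9, |13-11|=2, |7-11|=4. 1 nearest: (13,B). Counts: {'B': 1}. Majority class: B.

B


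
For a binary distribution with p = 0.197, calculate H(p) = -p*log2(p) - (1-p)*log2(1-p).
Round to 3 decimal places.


H = -0.197*log2(0.197) - 0.803*log2(0.803) = 0.716.

0.716


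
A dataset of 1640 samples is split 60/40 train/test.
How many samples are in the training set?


Test set = 1640 * 40% = 656. Training set = 1640 - 656 = 984.

984


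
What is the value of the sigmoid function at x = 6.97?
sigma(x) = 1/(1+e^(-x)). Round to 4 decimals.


sigma(6.97) = 1/(1+e^(-6.97)) = 1/(1+0.000940) = 1/1.000940 = 0.9991.

0.9991


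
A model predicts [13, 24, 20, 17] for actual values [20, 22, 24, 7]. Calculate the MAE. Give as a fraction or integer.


MAE = (1/4) * (|20-13|=7 + |22-24|=2 + |24-20|=4 + |7-17|=10). Sum = 23. MAE = 23/4.

23/4


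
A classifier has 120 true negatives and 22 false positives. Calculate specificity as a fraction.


Specificity = TN / (TN + FP) = 120 / 142 = 60/71.

60/71


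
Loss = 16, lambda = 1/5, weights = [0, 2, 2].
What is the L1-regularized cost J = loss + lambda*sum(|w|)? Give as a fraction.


L1 norm = sum(|w|) = 4. J = 16 + 1/5 * 4 = 84/5.

84/5


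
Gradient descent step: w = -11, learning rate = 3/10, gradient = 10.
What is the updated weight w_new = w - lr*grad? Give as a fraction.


w_new = -11 - 3/10 * 10 = -11 - 3 = -14.

-14


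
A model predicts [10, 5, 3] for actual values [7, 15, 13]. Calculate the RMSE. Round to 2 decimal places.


MSE = 69.6667. RMSE = sqrt(69.6667) = 8.35.

8.35


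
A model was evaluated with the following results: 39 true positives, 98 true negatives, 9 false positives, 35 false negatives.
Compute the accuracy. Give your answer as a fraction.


Accuracy = (TP + TN) / (TP + TN + FP + FN) = (39 + 98) / 181 = 137/181.

137/181


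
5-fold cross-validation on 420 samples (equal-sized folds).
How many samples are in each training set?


Each validation fold has 420/5 = 84 samples. Training set = 420 - 84 = 336.

336


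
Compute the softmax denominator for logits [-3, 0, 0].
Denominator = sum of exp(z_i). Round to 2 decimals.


Denom = e^-3=0.0498 + e^0=1.0000 + e^0=1.0000. Sum = 2.0498, which rounds to 2.05.

2.05


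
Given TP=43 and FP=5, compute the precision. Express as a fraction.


Precision = TP / (TP + FP) = 43 / 48 = 43/48.

43/48


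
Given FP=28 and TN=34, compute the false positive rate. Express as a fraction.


FPR = FP / (FP + TN) = 28 / 62 = 14/31.

14/31


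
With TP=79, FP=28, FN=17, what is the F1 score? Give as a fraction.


Precision = 79/107 = 79/107. Recall = 79/96 = 79/96. F1 = 2*P*R/(P+R) = 158/203.

158/203


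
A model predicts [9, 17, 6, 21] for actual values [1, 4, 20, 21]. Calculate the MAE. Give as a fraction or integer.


MAE = (1/4) * (|1-9|=8 + |4-17|=13 + |20-6|=14 + |21-21|=0). Sum = 35. MAE = 35/4.

35/4


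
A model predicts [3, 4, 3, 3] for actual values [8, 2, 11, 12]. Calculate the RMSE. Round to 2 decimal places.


MSE = 43.5000. RMSE = sqrt(43.5000) = 6.60.

6.60


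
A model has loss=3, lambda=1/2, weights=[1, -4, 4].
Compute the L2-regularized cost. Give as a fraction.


L2 sq norm = sum(w^2) = 33. J = 3 + 1/2 * 33 = 39/2.

39/2


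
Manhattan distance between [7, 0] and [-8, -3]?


d = sum of absolute differences: |7--8|=15 + |0--3|=3 = 18.

18


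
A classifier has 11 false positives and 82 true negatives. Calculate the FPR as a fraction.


FPR = FP / (FP + TN) = 11 / 93 = 11/93.

11/93


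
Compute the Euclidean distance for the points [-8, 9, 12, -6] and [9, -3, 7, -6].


d = sqrt(sum of squared differences). (-8-9)^2=289, (9--3)^2=144, (12-7)^2=25, (-6--6)^2=0. Sum = 458.

sqrt(458)


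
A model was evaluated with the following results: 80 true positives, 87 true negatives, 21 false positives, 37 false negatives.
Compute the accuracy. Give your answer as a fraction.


Accuracy = (TP + TN) / (TP + TN + FP + FN) = (80 + 87) / 225 = 167/225.

167/225


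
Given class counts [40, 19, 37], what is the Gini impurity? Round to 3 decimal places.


Total = 96. Proportions: 40/96, 19/96, 37/96. sum(p_i^2) = 0.3613. Gini = 1 - 0.3613 = 0.6387, which rounds to 0.639.

0.639


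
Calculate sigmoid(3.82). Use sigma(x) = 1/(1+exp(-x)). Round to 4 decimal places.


sigma(3.82) = 1/(1+e^(-3.82)) = 1/(1+0.021928) = 1/1.021928 = 0.9785.

0.9785


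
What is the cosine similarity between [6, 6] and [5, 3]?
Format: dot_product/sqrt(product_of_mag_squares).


dot = 48. |a|^2 = 72, |b|^2 = 34. cos = 48/sqrt(2448).

48/sqrt(2448)


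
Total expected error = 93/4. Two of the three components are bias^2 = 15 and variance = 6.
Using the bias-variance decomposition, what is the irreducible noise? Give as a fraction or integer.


Total error = bias^2 + variance + irreducible noise. So irreducible noise = 93/4 - 15 - 6 = 9/4.

9/4


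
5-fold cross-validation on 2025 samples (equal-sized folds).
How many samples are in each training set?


Each validation fold has 2025/5 = 405 samples. Training set = 2025 - 405 = 1620.

1620


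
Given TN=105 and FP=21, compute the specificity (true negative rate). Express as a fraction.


Specificity = TN / (TN + FP) = 105 / 126 = 5/6.

5/6


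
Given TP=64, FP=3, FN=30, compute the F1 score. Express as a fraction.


Precision = 64/67 = 64/67. Recall = 64/94 = 32/47. F1 = 2*P*R/(P+R) = 128/161.

128/161


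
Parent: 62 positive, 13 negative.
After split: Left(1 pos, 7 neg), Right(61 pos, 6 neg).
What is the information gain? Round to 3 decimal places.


H(parent) = 0.6653. H(left) = 0.5436, H(right) = 0.4350. Weighted = (8/75)*0.5436 + (67/75)*0.4350 = 0.4466. IG = 0.6653 - 0.4466 = 0.2187, which rounds to 0.219.

0.219


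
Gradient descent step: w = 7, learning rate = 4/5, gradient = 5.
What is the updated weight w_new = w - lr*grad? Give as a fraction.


w_new = 7 - 4/5 * 5 = 7 - 4 = 3.

3


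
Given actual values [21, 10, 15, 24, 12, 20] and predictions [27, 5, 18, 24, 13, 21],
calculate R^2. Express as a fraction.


Mean(y) = 17. SS_res = 72. SS_tot = 152. R^2 = 1 - 72/(152) = 10/19.

10/19


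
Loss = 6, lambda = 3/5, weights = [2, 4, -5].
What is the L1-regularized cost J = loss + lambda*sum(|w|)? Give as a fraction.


L1 norm = sum(|w|) = 11. J = 6 + 3/5 * 11 = 63/5.

63/5


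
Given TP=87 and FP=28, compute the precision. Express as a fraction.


Precision = TP / (TP + FP) = 87 / 115 = 87/115.

87/115


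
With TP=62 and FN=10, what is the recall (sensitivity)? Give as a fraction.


Recall = TP / (TP + FN) = 62 / 72 = 31/36.

31/36


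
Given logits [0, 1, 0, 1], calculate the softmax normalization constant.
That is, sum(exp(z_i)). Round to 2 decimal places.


Denom = e^0=1.0000 + e^1=2.7183 + e^0=1.0000 + e^1=2.7183. Sum = 7.4366, which rounds to 7.44.

7.44


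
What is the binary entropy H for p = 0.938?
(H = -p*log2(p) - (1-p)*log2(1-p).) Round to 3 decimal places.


H = -0.938*log2(0.938) - 0.062*log2(0.062) = 0.335.

0.335


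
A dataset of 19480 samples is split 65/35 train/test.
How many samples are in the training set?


Test set = 19480 * 35% = 6818. Training set = 19480 - 6818 = 12662.

12662


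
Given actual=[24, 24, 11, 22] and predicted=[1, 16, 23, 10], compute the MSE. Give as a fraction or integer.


MSE = (1/4) * ((24-1)^2=529 + (24-16)^2=64 + (11-23)^2=144 + (22-10)^2=144). Sum = 881. MSE = 881/4.

881/4


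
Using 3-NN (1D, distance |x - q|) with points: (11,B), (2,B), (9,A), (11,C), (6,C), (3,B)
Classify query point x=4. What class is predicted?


Distances: |11-4|=7, |2-4|=2, |9-4|=5, |11-4|=7, |6-4|=2, |3-4|=1. 3 nearest: (3,B), (2,B), (6,C). Counts: {'B': 2, 'C': 1}. Majority class: B.

B


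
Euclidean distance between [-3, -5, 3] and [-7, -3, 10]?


d = sqrt(sum of squared differences). (-3--7)^2=16, (-5--3)^2=4, (3-10)^2=49. Sum = 69.

sqrt(69)


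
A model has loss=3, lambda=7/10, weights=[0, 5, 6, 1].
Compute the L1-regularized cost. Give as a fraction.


L1 norm = sum(|w|) = 12. J = 3 + 7/10 * 12 = 57/5.

57/5


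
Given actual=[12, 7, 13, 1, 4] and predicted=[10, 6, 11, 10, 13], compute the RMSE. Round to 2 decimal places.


MSE = 34.2000. RMSE = sqrt(34.2000) = 5.85.

5.85


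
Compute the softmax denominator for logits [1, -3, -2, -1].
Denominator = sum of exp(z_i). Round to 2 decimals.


Denom = e^1=2.7183 + e^-3=0.0498 + e^-2=0.1353 + e^-1=0.3679. Sum = 3.2713, which rounds to 3.27.

3.27


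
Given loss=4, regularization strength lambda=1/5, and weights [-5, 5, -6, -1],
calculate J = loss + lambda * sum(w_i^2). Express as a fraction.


L2 sq norm = sum(w^2) = 87. J = 4 + 1/5 * 87 = 107/5.

107/5


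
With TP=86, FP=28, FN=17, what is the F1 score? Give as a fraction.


Precision = 86/114 = 43/57. Recall = 86/103 = 86/103. F1 = 2*P*R/(P+R) = 172/217.

172/217


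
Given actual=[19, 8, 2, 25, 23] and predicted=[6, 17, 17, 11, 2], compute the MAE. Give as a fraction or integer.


MAE = (1/5) * (|19-6|=13 + |8-17|=9 + |2-17|=15 + |25-11|=14 + |23-2|=21). Sum = 72. MAE = 72/5.

72/5


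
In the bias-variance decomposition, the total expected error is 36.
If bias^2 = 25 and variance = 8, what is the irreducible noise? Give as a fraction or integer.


Total error = bias^2 + variance + irreducible noise. So irreducible noise = 36 - 25 - 8 = 3.

3


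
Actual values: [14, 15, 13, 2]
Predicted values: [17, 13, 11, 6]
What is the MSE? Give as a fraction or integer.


MSE = (1/4) * ((14-17)^2=9 + (15-13)^2=4 + (13-11)^2=4 + (2-6)^2=16). Sum = 33. MSE = 33/4.

33/4


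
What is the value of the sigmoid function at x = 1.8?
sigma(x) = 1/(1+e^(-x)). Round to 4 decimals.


sigma(1.8) = 1/(1+e^(-1.8)) = 1/(1+0.165299) = 1/1.165299 = 0.8581.

0.8581


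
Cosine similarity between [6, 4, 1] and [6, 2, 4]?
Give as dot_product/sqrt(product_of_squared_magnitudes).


dot = 48. |a|^2 = 53, |b|^2 = 56. cos = 48/sqrt(2968).

48/sqrt(2968)


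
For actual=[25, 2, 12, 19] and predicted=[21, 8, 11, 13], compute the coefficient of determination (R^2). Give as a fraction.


Mean(y) = 29/2. SS_res = 89. SS_tot = 293. R^2 = 1 - 89/(293) = 204/293.

204/293


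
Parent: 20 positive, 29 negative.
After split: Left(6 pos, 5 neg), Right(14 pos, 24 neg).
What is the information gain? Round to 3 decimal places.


H(parent) = 0.9755. H(left) = 0.9940, H(right) = 0.9495. Weighted = (11/49)*0.9940 + (38/49)*0.9495 = 0.9595. IG = 0.9755 - 0.9595 = 0.0160, which rounds to 0.016.

0.016


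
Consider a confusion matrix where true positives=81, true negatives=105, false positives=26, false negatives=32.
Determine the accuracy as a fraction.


Accuracy = (TP + TN) / (TP + TN + FP + FN) = (81 + 105) / 244 = 93/122.

93/122


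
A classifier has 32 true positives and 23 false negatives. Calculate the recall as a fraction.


Recall = TP / (TP + FN) = 32 / 55 = 32/55.

32/55


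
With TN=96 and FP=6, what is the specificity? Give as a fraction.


Specificity = TN / (TN + FP) = 96 / 102 = 16/17.

16/17


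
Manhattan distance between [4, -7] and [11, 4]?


d = sum of absolute differences: |4-11|=7 + |-7-4|=11 = 18.

18


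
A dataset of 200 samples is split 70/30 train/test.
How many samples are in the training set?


Test set = 200 * 30% = 60. Training set = 200 - 60 = 140.

140


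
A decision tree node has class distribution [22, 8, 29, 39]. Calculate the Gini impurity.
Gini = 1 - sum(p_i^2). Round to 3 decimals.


Total = 98. Proportions: 22/98, 8/98, 29/98, 39/98. sum(p_i^2) = 0.3030. Gini = 1 - 0.3030 = 0.6970, which rounds to 0.697.

0.697


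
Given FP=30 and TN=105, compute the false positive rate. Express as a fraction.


FPR = FP / (FP + TN) = 30 / 135 = 2/9.

2/9


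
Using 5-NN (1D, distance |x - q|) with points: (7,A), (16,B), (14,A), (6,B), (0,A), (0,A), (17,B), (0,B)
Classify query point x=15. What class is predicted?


Distances: |7-15|=8, |16-15|=1, |14-15|=1, |6-15|=9, |0-15|=15, |0-15|=15, |17-15|=2, |0-15|=15. 5 nearest: (14,A), (16,B), (17,B), (7,A), (6,B). Counts: {'A': 2, 'B': 3}. Majority class: B.

B


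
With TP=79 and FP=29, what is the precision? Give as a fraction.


Precision = TP / (TP + FP) = 79 / 108 = 79/108.

79/108


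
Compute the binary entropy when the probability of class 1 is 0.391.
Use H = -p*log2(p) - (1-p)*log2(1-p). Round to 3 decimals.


H = -0.391*log2(0.391) - 0.609*log2(0.609) = 0.965.

0.965


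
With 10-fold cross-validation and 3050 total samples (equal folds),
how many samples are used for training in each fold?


Each validation fold has 3050/10 = 305 samples. Training set = 3050 - 305 = 2745.

2745


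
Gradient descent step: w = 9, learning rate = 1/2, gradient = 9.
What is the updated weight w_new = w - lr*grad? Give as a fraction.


w_new = 9 - 1/2 * 9 = 9 - 9/2 = 9/2.

9/2


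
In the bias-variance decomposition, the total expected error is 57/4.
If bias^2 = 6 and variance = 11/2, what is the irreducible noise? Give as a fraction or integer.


Total error = bias^2 + variance + irreducible noise. So irreducible noise = 57/4 - 6 - 11/2 = 11/4.

11/4


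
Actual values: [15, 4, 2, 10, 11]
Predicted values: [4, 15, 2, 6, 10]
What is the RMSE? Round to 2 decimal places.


MSE = 51.8000. RMSE = sqrt(51.8000) = 7.20.

7.20


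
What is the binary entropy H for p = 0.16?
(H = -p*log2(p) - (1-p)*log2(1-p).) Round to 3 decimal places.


H = -0.16*log2(0.16) - 0.84*log2(0.84) = 0.634.

0.634


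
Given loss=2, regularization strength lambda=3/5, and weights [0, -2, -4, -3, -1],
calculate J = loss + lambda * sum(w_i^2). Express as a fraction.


L2 sq norm = sum(w^2) = 30. J = 2 + 3/5 * 30 = 20.

20


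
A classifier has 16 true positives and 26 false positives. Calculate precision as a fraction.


Precision = TP / (TP + FP) = 16 / 42 = 8/21.

8/21


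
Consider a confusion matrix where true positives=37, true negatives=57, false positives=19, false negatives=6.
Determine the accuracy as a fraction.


Accuracy = (TP + TN) / (TP + TN + FP + FN) = (37 + 57) / 119 = 94/119.

94/119


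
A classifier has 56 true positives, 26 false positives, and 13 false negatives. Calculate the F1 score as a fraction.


Precision = 56/82 = 28/41. Recall = 56/69 = 56/69. F1 = 2*P*R/(P+R) = 112/151.

112/151


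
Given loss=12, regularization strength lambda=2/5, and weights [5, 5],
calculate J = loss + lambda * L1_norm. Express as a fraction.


L1 norm = sum(|w|) = 10. J = 12 + 2/5 * 10 = 16.

16


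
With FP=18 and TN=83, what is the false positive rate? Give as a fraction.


FPR = FP / (FP + TN) = 18 / 101 = 18/101.

18/101


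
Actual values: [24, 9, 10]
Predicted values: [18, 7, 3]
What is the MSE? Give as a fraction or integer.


MSE = (1/3) * ((24-18)^2=36 + (9-7)^2=4 + (10-3)^2=49). Sum = 89. MSE = 89/3.

89/3


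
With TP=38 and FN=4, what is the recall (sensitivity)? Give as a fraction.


Recall = TP / (TP + FN) = 38 / 42 = 19/21.

19/21


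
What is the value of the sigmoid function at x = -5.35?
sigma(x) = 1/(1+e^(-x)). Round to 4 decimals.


sigma(-5.35) = 1/(1+e^(5.35)) = 1/(1+210.608298) = 1/211.608298 = 0.0047.

0.0047


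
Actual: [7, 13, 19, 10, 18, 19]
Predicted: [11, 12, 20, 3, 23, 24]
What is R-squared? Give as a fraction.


Mean(y) = 43/3. SS_res = 117. SS_tot = 394/3. R^2 = 1 - 117/(394/3) = 43/394.

43/394


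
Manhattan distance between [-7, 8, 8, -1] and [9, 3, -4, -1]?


d = sum of absolute differences: |-7-9|=16 + |8-3|=5 + |8--4|=12 + |-1--1|=0 = 33.

33


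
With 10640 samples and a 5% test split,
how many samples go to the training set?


Test set = 10640 * 5% = 532. Training set = 10640 - 532 = 10108.

10108


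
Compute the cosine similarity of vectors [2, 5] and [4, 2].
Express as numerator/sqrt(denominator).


dot = 18. |a|^2 = 29, |b|^2 = 20. cos = 18/sqrt(580).

18/sqrt(580)


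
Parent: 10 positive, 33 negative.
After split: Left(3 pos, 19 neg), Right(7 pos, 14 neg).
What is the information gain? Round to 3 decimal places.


H(parent) = 0.7824. H(left) = 0.5746, H(right) = 0.9183. Weighted = (22/43)*0.5746 + (21/43)*0.9183 = 0.7425. IG = 0.7824 - 0.7425 = 0.0399, which rounds to 0.040.

0.040


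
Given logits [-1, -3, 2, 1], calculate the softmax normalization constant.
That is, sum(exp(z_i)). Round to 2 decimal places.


Denom = e^-1=0.3679 + e^-3=0.0498 + e^2=7.3891 + e^1=2.7183. Sum = 10.5251, which rounds to 10.53.

10.53


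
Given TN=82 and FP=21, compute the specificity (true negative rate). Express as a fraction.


Specificity = TN / (TN + FP) = 82 / 103 = 82/103.

82/103


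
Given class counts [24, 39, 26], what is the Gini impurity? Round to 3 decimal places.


Total = 89. Proportions: 24/89, 39/89, 26/89. sum(p_i^2) = 0.3501. Gini = 1 - 0.3501 = 0.6499, which rounds to 0.650.

0.650


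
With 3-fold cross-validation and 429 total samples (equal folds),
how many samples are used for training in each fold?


Each validation fold has 429/3 = 143 samples. Training set = 429 - 143 = 286.

286


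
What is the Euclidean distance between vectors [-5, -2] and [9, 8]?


d = sqrt(sum of squared differences). (-5-9)^2=196, (-2-8)^2=100. Sum = 296.

sqrt(296)


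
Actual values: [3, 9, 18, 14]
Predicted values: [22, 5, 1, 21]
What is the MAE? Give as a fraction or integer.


MAE = (1/4) * (|3-22|=19 + |9-5|=4 + |18-1|=17 + |14-21|=7). Sum = 47. MAE = 47/4.

47/4


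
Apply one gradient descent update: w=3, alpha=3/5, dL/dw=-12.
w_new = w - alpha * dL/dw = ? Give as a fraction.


w_new = 3 - 3/5 * -12 = 3 - -36/5 = 51/5.

51/5


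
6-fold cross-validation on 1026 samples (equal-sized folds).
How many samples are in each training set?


Each validation fold has 1026/6 = 171 samples. Training set = 1026 - 171 = 855.

855


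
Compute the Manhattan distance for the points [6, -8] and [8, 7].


d = sum of absolute differences: |6-8|=2 + |-8-7|=15 = 17.

17


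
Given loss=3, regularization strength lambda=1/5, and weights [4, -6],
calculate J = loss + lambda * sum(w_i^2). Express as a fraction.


L2 sq norm = sum(w^2) = 52. J = 3 + 1/5 * 52 = 67/5.

67/5


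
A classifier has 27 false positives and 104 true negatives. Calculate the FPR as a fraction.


FPR = FP / (FP + TN) = 27 / 131 = 27/131.

27/131


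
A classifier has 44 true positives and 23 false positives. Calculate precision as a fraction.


Precision = TP / (TP + FP) = 44 / 67 = 44/67.

44/67


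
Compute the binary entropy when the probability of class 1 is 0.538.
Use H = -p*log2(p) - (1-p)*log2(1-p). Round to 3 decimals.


H = -0.538*log2(0.538) - 0.462*log2(0.462) = 0.996.

0.996


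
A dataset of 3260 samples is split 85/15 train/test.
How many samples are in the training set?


Test set = 3260 * 15% = 489. Training set = 3260 - 489 = 2771.

2771


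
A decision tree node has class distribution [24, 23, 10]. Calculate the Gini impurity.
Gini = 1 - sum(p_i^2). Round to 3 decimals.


Total = 57. Proportions: 24/57, 23/57, 10/57. sum(p_i^2) = 0.3709. Gini = 1 - 0.3709 = 0.6291, which rounds to 0.629.

0.629


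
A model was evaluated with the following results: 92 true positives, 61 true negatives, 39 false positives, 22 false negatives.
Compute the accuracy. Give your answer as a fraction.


Accuracy = (TP + TN) / (TP + TN + FP + FN) = (92 + 61) / 214 = 153/214.

153/214


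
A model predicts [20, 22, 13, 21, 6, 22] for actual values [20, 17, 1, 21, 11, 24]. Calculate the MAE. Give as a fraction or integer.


MAE = (1/6) * (|20-20|=0 + |17-22|=5 + |1-13|=12 + |21-21|=0 + |11-6|=5 + |24-22|=2). Sum = 24. MAE = 4.

4


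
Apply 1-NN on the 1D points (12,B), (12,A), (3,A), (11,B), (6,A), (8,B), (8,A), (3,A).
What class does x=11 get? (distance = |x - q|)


Distances: |12-11|=1, |12-11|=1, |3-11|=8, |11-11|=0, |6-11|=5, |8-11|=3, |8-11|=3, |3-11|=8. 1 nearest: (11,B). Counts: {'B': 1}. Majority class: B.

B


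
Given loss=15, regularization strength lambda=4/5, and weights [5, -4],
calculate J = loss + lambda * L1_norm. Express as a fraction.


L1 norm = sum(|w|) = 9. J = 15 + 4/5 * 9 = 111/5.

111/5


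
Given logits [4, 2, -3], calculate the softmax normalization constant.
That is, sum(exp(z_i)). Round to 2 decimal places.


Denom = e^4=54.5982 + e^2=7.3891 + e^-3=0.0498. Sum = 62.0371, which rounds to 62.04.

62.04


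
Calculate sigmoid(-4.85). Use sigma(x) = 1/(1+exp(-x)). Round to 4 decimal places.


sigma(-4.85) = 1/(1+e^(4.85)) = 1/(1+127.740390) = 1/128.740390 = 0.0078.

0.0078


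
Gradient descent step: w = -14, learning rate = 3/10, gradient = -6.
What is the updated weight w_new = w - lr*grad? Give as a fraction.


w_new = -14 - 3/10 * -6 = -14 - -9/5 = -61/5.

-61/5


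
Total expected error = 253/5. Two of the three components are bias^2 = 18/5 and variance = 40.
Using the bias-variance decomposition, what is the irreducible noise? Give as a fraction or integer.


Total error = bias^2 + variance + irreducible noise. So irreducible noise = 253/5 - 18/5 - 40 = 7.

7


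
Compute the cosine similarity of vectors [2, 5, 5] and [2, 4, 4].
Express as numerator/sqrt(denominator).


dot = 44. |a|^2 = 54, |b|^2 = 36. cos = 44/sqrt(1944).

44/sqrt(1944)


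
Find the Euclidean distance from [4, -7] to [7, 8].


d = sqrt(sum of squared differences). (4-7)^2=9, (-7-8)^2=225. Sum = 234.

sqrt(234)


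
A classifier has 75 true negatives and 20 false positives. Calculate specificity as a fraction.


Specificity = TN / (TN + FP) = 75 / 95 = 15/19.

15/19


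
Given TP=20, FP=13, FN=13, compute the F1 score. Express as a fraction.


Precision = 20/33 = 20/33. Recall = 20/33 = 20/33. F1 = 2*P*R/(P+R) = 20/33.

20/33


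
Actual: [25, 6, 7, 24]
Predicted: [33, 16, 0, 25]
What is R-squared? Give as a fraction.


Mean(y) = 31/2. SS_res = 214. SS_tot = 325. R^2 = 1 - 214/(325) = 111/325.

111/325


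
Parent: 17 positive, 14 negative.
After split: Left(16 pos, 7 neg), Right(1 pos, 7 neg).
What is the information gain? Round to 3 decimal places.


H(parent) = 0.9932. H(left) = 0.8865, H(right) = 0.5436. Weighted = (23/31)*0.8865 + (8/31)*0.5436 = 0.7980. IG = 0.9932 - 0.7980 = 0.1952, which rounds to 0.195.

0.195


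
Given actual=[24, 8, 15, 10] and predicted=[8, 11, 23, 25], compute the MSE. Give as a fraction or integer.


MSE = (1/4) * ((24-8)^2=256 + (8-11)^2=9 + (15-23)^2=64 + (10-25)^2=225). Sum = 554. MSE = 277/2.

277/2


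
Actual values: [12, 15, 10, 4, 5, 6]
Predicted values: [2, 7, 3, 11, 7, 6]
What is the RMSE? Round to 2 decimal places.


MSE = 44.3333. RMSE = sqrt(44.3333) = 6.66.

6.66


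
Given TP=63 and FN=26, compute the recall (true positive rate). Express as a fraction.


Recall = TP / (TP + FN) = 63 / 89 = 63/89.

63/89


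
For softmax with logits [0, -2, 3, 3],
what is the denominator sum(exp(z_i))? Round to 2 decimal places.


Denom = e^0=1.0000 + e^-2=0.1353 + e^3=20.0855 + e^3=20.0855. Sum = 41.3063, which rounds to 41.31.

41.31


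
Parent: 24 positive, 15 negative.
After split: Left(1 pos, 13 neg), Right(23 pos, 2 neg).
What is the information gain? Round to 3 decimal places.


H(parent) = 0.9612. H(left) = 0.3712, H(right) = 0.4022. Weighted = (14/39)*0.3712 + (25/39)*0.4022 = 0.3911. IG = 0.9612 - 0.3911 = 0.5701, which rounds to 0.570.

0.570


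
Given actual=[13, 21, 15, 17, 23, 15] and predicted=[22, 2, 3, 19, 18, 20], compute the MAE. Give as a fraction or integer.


MAE = (1/6) * (|13-22|=9 + |21-2|=19 + |15-3|=12 + |17-19|=2 + |23-18|=5 + |15-20|=5). Sum = 52. MAE = 26/3.

26/3


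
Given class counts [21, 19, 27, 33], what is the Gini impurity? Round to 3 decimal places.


Total = 100. Proportions: 21/100, 19/100, 27/100, 33/100. sum(p_i^2) = 0.2620. Gini = 1 - 0.2620 = 0.7380, which rounds to 0.738.

0.738


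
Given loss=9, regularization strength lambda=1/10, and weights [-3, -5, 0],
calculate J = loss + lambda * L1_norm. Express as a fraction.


L1 norm = sum(|w|) = 8. J = 9 + 1/10 * 8 = 49/5.

49/5


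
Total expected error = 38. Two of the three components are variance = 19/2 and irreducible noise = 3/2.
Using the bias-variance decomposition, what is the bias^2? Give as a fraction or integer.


Total error = bias^2 + variance + irreducible noise. So bias^2 = 38 - 19/2 - 3/2 = 27.

27


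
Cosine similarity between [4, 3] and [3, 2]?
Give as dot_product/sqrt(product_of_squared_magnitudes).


dot = 18. |a|^2 = 25, |b|^2 = 13. cos = 18/sqrt(325).

18/sqrt(325)


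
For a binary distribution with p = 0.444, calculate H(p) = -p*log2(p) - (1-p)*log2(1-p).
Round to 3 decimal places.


H = -0.444*log2(0.444) - 0.556*log2(0.556) = 0.991.

0.991


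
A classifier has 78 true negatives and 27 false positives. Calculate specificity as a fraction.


Specificity = TN / (TN + FP) = 78 / 105 = 26/35.

26/35


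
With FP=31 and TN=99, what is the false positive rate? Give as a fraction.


FPR = FP / (FP + TN) = 31 / 130 = 31/130.

31/130


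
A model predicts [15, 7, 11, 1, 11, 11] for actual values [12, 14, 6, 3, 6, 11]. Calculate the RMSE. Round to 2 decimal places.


MSE = 18.6667. RMSE = sqrt(18.6667) = 4.32.

4.32


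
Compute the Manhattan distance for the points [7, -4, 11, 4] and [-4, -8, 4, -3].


d = sum of absolute differences: |7--4|=11 + |-4--8|=4 + |11-4|=7 + |4--3|=7 = 29.

29


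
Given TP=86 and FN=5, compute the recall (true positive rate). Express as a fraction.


Recall = TP / (TP + FN) = 86 / 91 = 86/91.

86/91


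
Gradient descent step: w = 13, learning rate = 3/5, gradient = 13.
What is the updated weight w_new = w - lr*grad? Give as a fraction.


w_new = 13 - 3/5 * 13 = 13 - 39/5 = 26/5.

26/5


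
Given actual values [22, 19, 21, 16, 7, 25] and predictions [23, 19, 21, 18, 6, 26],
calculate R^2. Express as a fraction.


Mean(y) = 55/3. SS_res = 7. SS_tot = 598/3. R^2 = 1 - 7/(598/3) = 577/598.

577/598


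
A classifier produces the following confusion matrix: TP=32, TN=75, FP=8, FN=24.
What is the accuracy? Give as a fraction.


Accuracy = (TP + TN) / (TP + TN + FP + FN) = (32 + 75) / 139 = 107/139.

107/139


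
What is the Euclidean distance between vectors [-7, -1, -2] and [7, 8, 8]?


d = sqrt(sum of squared differences). (-7-7)^2=196, (-1-8)^2=81, (-2-8)^2=100. Sum = 377.

sqrt(377)


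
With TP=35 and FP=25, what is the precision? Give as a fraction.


Precision = TP / (TP + FP) = 35 / 60 = 7/12.

7/12


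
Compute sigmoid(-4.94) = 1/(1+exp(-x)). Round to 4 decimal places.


sigma(-4.94) = 1/(1+e^(4.94)) = 1/(1+139.770250) = 1/140.770250 = 0.0071.

0.0071


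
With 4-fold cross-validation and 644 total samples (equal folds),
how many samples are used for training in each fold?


Each validation fold has 644/4 = 161 samples. Training set = 644 - 161 = 483.

483


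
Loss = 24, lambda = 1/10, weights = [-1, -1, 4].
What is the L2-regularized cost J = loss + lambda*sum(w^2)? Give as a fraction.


L2 sq norm = sum(w^2) = 18. J = 24 + 1/10 * 18 = 129/5.

129/5


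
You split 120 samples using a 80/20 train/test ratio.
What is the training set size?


Test set = 120 * 20% = 24. Training set = 120 - 24 = 96.

96


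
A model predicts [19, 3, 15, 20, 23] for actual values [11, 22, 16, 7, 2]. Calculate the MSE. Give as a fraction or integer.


MSE = (1/5) * ((11-19)^2=64 + (22-3)^2=361 + (16-15)^2=1 + (7-20)^2=169 + (2-23)^2=441). Sum = 1036. MSE = 1036/5.

1036/5


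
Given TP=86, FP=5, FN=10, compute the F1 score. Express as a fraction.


Precision = 86/91 = 86/91. Recall = 86/96 = 43/48. F1 = 2*P*R/(P+R) = 172/187.

172/187


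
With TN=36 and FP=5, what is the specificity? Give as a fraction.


Specificity = TN / (TN + FP) = 36 / 41 = 36/41.

36/41


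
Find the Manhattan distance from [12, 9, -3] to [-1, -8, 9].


d = sum of absolute differences: |12--1|=13 + |9--8|=17 + |-3-9|=12 = 42.

42


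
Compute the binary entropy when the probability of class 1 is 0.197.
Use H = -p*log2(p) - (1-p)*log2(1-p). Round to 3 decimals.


H = -0.197*log2(0.197) - 0.803*log2(0.803) = 0.716.

0.716


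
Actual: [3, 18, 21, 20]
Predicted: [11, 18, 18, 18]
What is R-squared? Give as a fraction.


Mean(y) = 31/2. SS_res = 77. SS_tot = 213. R^2 = 1 - 77/(213) = 136/213.

136/213


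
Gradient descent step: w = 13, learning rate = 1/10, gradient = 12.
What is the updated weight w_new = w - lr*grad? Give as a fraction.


w_new = 13 - 1/10 * 12 = 13 - 6/5 = 59/5.

59/5


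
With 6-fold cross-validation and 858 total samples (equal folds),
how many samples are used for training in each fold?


Each validation fold has 858/6 = 143 samples. Training set = 858 - 143 = 715.

715


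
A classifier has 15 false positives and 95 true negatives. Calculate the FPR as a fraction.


FPR = FP / (FP + TN) = 15 / 110 = 3/22.

3/22


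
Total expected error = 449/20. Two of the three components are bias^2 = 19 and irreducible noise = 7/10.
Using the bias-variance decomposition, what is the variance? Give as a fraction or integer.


Total error = bias^2 + variance + irreducible noise. So variance = 449/20 - 19 - 7/10 = 11/4.

11/4


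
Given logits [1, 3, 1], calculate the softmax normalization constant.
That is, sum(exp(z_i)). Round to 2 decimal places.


Denom = e^1=2.7183 + e^3=20.0855 + e^1=2.7183. Sum = 25.5221, which rounds to 25.52.

25.52


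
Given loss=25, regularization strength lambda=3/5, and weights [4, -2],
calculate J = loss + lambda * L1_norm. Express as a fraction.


L1 norm = sum(|w|) = 6. J = 25 + 3/5 * 6 = 143/5.

143/5


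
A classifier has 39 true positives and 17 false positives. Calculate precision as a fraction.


Precision = TP / (TP + FP) = 39 / 56 = 39/56.

39/56


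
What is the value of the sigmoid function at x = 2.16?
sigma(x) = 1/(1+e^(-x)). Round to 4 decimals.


sigma(2.16) = 1/(1+e^(-2.16)) = 1/(1+0.115325) = 1/1.115325 = 0.8966.

0.8966


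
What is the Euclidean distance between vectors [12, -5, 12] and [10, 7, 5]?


d = sqrt(sum of squared differences). (12-10)^2=4, (-5-7)^2=144, (12-5)^2=49. Sum = 197.

sqrt(197)


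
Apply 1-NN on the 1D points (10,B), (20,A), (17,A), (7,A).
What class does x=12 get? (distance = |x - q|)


Distances: |10-12|=2, |20-12|=8, |17-12|=5, |7-12|=5. 1 nearest: (10,B). Counts: {'B': 1}. Majority class: B.

B


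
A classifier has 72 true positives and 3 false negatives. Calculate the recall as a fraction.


Recall = TP / (TP + FN) = 72 / 75 = 24/25.

24/25


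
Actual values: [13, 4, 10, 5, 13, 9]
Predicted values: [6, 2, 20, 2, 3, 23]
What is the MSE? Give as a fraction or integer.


MSE = (1/6) * ((13-6)^2=49 + (4-2)^2=4 + (10-20)^2=100 + (5-2)^2=9 + (13-3)^2=100 + (9-23)^2=196). Sum = 458. MSE = 229/3.

229/3


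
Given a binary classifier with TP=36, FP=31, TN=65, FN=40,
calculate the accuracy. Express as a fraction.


Accuracy = (TP + TN) / (TP + TN + FP + FN) = (36 + 65) / 172 = 101/172.

101/172


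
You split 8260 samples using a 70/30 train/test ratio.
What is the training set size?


Test set = 8260 * 30% = 2478. Training set = 8260 - 2478 = 5782.

5782


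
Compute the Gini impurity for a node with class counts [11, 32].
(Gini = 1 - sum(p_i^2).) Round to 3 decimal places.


Total = 43. Proportions: 11/43, 32/43. sum(p_i^2) = 0.6193. Gini = 1 - 0.6193 = 0.3807, which rounds to 0.381.

0.381


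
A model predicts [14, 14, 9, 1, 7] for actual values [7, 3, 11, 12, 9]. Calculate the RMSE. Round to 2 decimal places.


MSE = 59.8000. RMSE = sqrt(59.8000) = 7.73.

7.73


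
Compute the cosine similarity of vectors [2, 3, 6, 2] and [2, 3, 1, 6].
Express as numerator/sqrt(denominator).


dot = 31. |a|^2 = 53, |b|^2 = 50. cos = 31/sqrt(2650).

31/sqrt(2650)


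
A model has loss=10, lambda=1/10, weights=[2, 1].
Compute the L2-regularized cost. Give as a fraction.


L2 sq norm = sum(w^2) = 5. J = 10 + 1/10 * 5 = 21/2.

21/2


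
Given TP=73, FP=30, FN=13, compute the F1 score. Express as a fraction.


Precision = 73/103 = 73/103. Recall = 73/86 = 73/86. F1 = 2*P*R/(P+R) = 146/189.

146/189


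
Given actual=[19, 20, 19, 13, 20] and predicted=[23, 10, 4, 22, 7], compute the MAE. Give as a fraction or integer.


MAE = (1/5) * (|19-23|=4 + |20-10|=10 + |19-4|=15 + |13-22|=9 + |20-7|=13). Sum = 51. MAE = 51/5.

51/5


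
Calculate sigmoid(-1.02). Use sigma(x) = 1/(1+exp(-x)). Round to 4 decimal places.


sigma(-1.02) = 1/(1+e^(1.02)) = 1/(1+2.773195) = 1/3.773195 = 0.2650.

0.2650


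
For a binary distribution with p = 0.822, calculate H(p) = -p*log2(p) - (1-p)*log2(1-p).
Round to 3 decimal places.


H = -0.822*log2(0.822) - 0.178*log2(0.178) = 0.676.

0.676


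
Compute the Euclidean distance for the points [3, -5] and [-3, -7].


d = sqrt(sum of squared differences). (3--3)^2=36, (-5--7)^2=4. Sum = 40.

sqrt(40)


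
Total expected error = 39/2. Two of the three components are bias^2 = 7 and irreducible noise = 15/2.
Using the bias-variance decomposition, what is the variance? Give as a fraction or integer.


Total error = bias^2 + variance + irreducible noise. So variance = 39/2 - 7 - 15/2 = 5.

5


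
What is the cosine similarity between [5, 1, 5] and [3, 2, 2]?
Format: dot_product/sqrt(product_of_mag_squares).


dot = 27. |a|^2 = 51, |b|^2 = 17. cos = 27/sqrt(867).

27/sqrt(867)


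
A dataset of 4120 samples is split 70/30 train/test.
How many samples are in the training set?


Test set = 4120 * 30% = 1236. Training set = 4120 - 1236 = 2884.

2884


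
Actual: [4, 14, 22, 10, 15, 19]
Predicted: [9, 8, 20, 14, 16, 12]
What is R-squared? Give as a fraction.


Mean(y) = 14. SS_res = 131. SS_tot = 206. R^2 = 1 - 131/(206) = 75/206.

75/206


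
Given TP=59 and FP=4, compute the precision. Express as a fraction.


Precision = TP / (TP + FP) = 59 / 63 = 59/63.

59/63


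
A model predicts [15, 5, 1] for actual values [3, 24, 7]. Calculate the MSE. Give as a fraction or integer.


MSE = (1/3) * ((3-15)^2=144 + (24-5)^2=361 + (7-1)^2=36). Sum = 541. MSE = 541/3.

541/3


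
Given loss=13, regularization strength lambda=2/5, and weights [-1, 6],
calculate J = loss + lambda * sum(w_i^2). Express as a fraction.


L2 sq norm = sum(w^2) = 37. J = 13 + 2/5 * 37 = 139/5.

139/5


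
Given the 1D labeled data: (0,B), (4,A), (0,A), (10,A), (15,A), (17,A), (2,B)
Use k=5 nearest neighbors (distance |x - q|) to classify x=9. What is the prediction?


Distances: |0-9|=9, |4-9|=5, |0-9|=9, |10-9|=1, |15-9|=6, |17-9|=8, |2-9|=7. 5 nearest: (10,A), (4,A), (15,A), (2,B), (17,A). Counts: {'A': 4, 'B': 1}. Majority class: A.

A


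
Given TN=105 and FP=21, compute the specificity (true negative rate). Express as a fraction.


Specificity = TN / (TN + FP) = 105 / 126 = 5/6.

5/6


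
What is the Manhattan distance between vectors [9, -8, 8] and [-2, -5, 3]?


d = sum of absolute differences: |9--2|=11 + |-8--5|=3 + |8-3|=5 = 19.

19


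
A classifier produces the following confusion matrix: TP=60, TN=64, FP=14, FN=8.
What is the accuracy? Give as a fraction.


Accuracy = (TP + TN) / (TP + TN + FP + FN) = (60 + 64) / 146 = 62/73.

62/73


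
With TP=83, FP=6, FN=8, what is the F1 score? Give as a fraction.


Precision = 83/89 = 83/89. Recall = 83/91 = 83/91. F1 = 2*P*R/(P+R) = 83/90.

83/90


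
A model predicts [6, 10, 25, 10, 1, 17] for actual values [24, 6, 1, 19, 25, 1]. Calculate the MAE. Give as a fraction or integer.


MAE = (1/6) * (|24-6|=18 + |6-10|=4 + |1-25|=24 + |19-10|=9 + |25-1|=24 + |1-17|=16). Sum = 95. MAE = 95/6.

95/6


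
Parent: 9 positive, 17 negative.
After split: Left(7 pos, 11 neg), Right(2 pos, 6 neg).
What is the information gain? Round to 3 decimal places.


H(parent) = 0.9306. H(left) = 0.9641, H(right) = 0.8113. Weighted = (18/26)*0.9641 + (8/26)*0.8113 = 0.9171. IG = 0.9306 - 0.9171 = 0.0135, which rounds to 0.014.

0.014


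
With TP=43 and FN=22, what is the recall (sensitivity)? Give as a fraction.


Recall = TP / (TP + FN) = 43 / 65 = 43/65.

43/65


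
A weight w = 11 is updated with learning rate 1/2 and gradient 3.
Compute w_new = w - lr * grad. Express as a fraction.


w_new = 11 - 1/2 * 3 = 11 - 3/2 = 19/2.

19/2


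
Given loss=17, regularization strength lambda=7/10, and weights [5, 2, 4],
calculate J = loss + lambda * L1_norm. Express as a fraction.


L1 norm = sum(|w|) = 11. J = 17 + 7/10 * 11 = 247/10.

247/10


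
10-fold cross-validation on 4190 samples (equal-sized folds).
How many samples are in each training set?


Each validation fold has 4190/10 = 419 samples. Training set = 4190 - 419 = 3771.

3771


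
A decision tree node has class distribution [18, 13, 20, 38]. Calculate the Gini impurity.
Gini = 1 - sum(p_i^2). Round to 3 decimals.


Total = 89. Proportions: 18/89, 13/89, 20/89, 38/89. sum(p_i^2) = 0.2950. Gini = 1 - 0.2950 = 0.7050, which rounds to 0.705.

0.705


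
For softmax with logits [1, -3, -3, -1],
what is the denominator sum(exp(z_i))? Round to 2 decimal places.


Denom = e^1=2.7183 + e^-3=0.0498 + e^-3=0.0498 + e^-1=0.3679. Sum = 3.1858, which rounds to 3.19.

3.19


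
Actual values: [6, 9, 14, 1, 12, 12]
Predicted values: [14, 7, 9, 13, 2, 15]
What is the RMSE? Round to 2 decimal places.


MSE = 57.6667. RMSE = sqrt(57.6667) = 7.59.

7.59
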